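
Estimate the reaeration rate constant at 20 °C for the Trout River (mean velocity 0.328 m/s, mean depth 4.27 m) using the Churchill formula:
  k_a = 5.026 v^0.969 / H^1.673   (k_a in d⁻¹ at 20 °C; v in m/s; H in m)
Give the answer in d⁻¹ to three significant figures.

k_a ≈ 0.150 d⁻¹

k_a = 5.026 × 0.328^0.969 / 4.27^1.673 = 5.026 × 0.3395 / 11.34 = 0.1505 d⁻¹.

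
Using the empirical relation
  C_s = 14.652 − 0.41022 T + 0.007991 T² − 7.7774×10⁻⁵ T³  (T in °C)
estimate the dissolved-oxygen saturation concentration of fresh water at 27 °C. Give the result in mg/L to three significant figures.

C_s ≈ 7.87 mg/L

C_s = 14.652 − 0.41022×27 + 0.007991×27² − 7.7774×10⁻⁵×27³ = 7.871 mg/L.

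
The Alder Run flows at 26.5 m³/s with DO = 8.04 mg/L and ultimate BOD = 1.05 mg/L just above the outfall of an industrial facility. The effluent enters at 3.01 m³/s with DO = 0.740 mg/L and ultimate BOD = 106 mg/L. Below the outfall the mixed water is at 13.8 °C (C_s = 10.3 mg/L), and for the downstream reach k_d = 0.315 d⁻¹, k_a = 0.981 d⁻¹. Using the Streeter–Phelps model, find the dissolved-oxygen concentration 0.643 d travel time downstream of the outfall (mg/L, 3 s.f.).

Mixed DO = (26.5×8.04 + 3.01×0.740)/(26.5+3.01) = 215.3/29.51 = 7.295 mg/L.
Mixed L₀ = (26.5×1.05 + 3.01×106)/(29.51) = 346.9/29.51 = 11.75 mg/L.
Initial deficit D₀ = C_s − DO₀ = 10.3 − 7.295 = 3.005 mg/L.
D(0.643) = [0.315×11.75/(0.981−0.315)](e^(−0.315×0.643) − e^(−0.981×0.643)) + 3.005 e^(−0.981×0.643)
= 5.560 × (0.8166 − 0.5322) + 3.005 × 0.5322 = 3.181 mg/L.
DO = 10.3 − 3.181 = 7.119 mg/L.

DO ≈ 7.12 mg/L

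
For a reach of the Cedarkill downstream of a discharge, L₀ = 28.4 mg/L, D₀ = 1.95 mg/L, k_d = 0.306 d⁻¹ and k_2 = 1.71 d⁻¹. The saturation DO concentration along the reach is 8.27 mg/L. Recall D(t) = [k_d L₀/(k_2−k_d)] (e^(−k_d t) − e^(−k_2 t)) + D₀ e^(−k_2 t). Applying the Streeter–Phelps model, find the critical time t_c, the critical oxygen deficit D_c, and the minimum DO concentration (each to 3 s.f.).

t_c = [1/(k_2−k_d)] ln[(k_2/k_d)(1 − D₀(k_2−k_d)/(k_d L₀))]
= [1/(1.71−0.306)] ln[(1.71/0.306)(1 − 1.95×1.404/(0.306×28.4))]
= (1/1.404) ln[5.588 × 0.6850] = 0.7123 × ln(3.828) = 0.7123 × 1.342 = 0.9560 d.
D_c = (k_d/k_2) L₀ e^(−k_d t_c) = (0.306/1.71) × 28.4 × e^(−0.306×0.9560) = 0.1789 × 28.4 × 0.7464 = 3.793 mg/L.
Minimum DO = C_s − D_c = 8.27 − 3.793 = 4.477 mg/L.

t_c ≈ 0.956 d; D_c ≈ 3.79 mg/L; min DO ≈ 4.48 mg/L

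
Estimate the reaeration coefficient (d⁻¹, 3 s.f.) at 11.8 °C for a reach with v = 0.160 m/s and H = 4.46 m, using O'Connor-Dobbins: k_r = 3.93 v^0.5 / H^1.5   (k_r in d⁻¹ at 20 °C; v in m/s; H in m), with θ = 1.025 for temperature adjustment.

k_r(20) = 3.93 × 0.160^0.5 / 4.46^1.5 = 3.93 × 0.4000 / 9.419 = 0.1669 d⁻¹.
k_r(11.8) = 0.1669 × 1.025^(11.8−20) = 0.1669 × 0.8167 = 0.1363 d⁻¹.

k_r ≈ 0.136 d⁻¹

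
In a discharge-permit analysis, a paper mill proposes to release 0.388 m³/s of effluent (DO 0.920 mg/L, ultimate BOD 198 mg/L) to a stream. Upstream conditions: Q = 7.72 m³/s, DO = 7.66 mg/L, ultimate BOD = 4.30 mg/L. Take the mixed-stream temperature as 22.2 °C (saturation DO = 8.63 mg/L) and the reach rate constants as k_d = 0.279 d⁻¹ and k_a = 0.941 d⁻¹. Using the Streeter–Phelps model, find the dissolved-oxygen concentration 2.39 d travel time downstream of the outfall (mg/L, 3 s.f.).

DO ≈ 6.16 mg/L

Mixed DO = (7.72×7.66 + 0.388×0.920)/(7.72+0.388) = 59.49/8.108 = 7.337 mg/L.
Mixed L₀ = (7.72×4.30 + 0.388×198)/(8.108) = 110.0/8.108 = 13.57 mg/L.
Initial deficit D₀ = C_s − DO₀ = 8.63 − 7.337 = 1.293 mg/L.
D(2.39) = [0.279×13.57/(0.941−0.279)](e^(−0.279×2.39) − e^(−0.941×2.39)) + 1.293 e^(−0.941×2.39)
= 5.719 × (0.5133 − 0.1055) + 1.293 × 0.1055 = 2.469 mg/L.
DO = 8.63 − 2.469 = 6.161 mg/L.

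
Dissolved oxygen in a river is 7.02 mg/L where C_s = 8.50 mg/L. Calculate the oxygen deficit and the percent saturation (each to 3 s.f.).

D ≈ 1.48 mg/L; 82.6 % saturation

D = C_s − C = 8.50 − 7.02 = 1.48 mg/L.
% saturation = 7.02/8.50 × 100 = 82.6 %.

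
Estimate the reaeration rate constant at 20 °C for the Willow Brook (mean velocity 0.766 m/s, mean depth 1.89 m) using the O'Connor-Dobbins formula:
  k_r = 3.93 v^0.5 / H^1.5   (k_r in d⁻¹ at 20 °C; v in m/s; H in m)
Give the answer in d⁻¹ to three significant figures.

k_r = 3.93 × 0.766^0.5 / 1.89^1.5 = 3.93 × 0.8752 / 2.598 = 1.324 d⁻¹.

k_r ≈ 1.32 d⁻¹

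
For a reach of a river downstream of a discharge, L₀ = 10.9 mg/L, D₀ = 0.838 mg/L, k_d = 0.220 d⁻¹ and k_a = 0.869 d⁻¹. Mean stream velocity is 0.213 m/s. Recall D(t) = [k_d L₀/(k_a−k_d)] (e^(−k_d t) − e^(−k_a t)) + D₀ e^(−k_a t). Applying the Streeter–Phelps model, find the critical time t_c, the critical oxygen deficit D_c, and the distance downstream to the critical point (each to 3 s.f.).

t_c ≈ 1.72 d; D_c ≈ 1.89 mg/L; x_c ≈ 31.7 km

At the critical point dD/dt = 0, so k_d L₀ e^(−k_d t) = k_a D. Substituting D(t) from the Streeter–Phelps equation and solving for t gives
t_c = ln[(k_a/k_d)(1 − D₀(k_a−k_d)/(k_d L₀))] / (k_a−k_d).
Here k_a−k_d = 0.6490 d⁻¹ and 1 − D₀(k_a−k_d)/(k_d L₀) = 1 − 0.838×0.6490/(0.220×10.9) = 0.7732, so
t_c = ln(3.950 × 0.7732) / 0.6490 = 1.117 / 0.6490 = 1.720 d.
L(t_c) = L₀ e^(−k_d t_c) = 10.9 × 0.6849 = 7.465 mg/L, and at the critical point k_a D_c = k_d L, so D_c = (0.220/0.869) × 7.465 = 1.890 mg/L.
x_c = v t_c = 0.213 m/s × 1.720 d × 86400 s/d = 31660 m ≈ 31.7 km.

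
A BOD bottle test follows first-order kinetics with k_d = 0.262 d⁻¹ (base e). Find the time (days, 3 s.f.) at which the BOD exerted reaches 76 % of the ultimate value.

y/L₀ = 1 − e^(−k_d t) = 0.76 ⇒ e^(−k_d t) = 0.240
t = −ln(0.240) / 0.262 = 1.427 / 0.262 = 5.447 d.

t ≈ 5.45 d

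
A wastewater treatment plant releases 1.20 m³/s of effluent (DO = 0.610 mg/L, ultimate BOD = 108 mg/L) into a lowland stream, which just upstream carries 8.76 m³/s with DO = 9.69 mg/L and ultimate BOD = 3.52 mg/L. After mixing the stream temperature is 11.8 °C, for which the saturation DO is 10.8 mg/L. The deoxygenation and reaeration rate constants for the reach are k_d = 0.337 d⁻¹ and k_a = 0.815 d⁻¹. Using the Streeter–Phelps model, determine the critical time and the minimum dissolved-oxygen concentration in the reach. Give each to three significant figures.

Mixed DO = (8.76×9.69 + 1.20×0.610)/(8.76+1.20) = 85.62/9.960 = 8.596 mg/L.
Mixed L₀ = (8.76×3.52 + 1.20×108)/(9.960) = 160.4/9.960 = 16.11 mg/L.
Initial deficit D₀ = C_s − DO₀ = 10.8 − 8.596 = 2.204 mg/L.
t_c = (1/0.4780) ln[(0.815/0.337)(1 − 2.204×0.4780/(0.337×16.11))] = 2.092 × ln(1.949) = 1.396 d.
D_c = (0.337/0.815) × 16.11 × e^(−0.337×1.396) = 0.4135 × 16.11 × 0.6247 = 4.161 mg/L.
Minimum DO = 10.8 − 4.161 = 6.639 mg/L.

t_c ≈ 1.40 d; minimum DO ≈ 6.64 mg/L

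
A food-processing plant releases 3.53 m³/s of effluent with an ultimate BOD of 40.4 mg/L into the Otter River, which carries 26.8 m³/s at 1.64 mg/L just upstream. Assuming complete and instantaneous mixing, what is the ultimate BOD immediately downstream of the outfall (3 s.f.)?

6.15 mg/L

Flow-weighted mixing: C = (Q_r C_r + Q_w C_w)/(Q_r + Q_w)
= (26.8×1.64 + 3.53×40.4)/(26.8 + 3.53) = 186.6/30.33 = 6.151 mg/L.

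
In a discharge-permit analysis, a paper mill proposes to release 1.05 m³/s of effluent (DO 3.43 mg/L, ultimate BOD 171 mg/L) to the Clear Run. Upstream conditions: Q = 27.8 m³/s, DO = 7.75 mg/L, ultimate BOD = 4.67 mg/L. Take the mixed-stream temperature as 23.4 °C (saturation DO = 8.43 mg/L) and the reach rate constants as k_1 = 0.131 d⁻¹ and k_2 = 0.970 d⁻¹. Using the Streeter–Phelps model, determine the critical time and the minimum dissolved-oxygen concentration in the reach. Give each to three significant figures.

t_c ≈ 1.56 d; minimum DO ≈ 7.25 mg/L

Mixed DO = (27.8×7.75 + 1.05×3.43)/(27.8+1.05) = 219.1/28.85 = 7.593 mg/L.
Mixed L₀ = (27.8×4.67 + 1.05×171)/(28.85) = 309.4/28.85 = 10.72 mg/L.
Initial deficit D₀ = C_s − DO₀ = 8.43 − 7.593 = 0.8372 mg/L.
t_c = (1/0.8390) ln[(0.970/0.131)(1 − 0.8372×0.8390/(0.131×10.72))] = 1.192 × ln(3.702) = 1.560 d.
D_c = (0.131/0.970) × 10.72 × e^(−0.131×1.560) = 0.1351 × 10.72 × 0.8152 = 1.181 mg/L.
Minimum DO = 8.43 − 1.181 = 7.249 mg/L.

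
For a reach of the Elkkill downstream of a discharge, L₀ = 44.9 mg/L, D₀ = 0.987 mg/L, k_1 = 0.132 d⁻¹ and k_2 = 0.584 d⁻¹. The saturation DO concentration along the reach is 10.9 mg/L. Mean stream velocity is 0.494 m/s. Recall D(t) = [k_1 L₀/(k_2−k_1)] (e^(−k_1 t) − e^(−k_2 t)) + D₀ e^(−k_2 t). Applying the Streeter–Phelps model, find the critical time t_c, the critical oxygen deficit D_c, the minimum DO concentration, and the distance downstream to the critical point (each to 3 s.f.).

t_c ≈ 3.12 d; D_c ≈ 6.73 mg/L; min DO ≈ 4.17 mg/L; x_c ≈ 133 km

At the critical point dD/dt = 0, so k_1 L₀ e^(−k_1 t) = k_2 D. Substituting D(t) from the Streeter–Phelps equation and solving for t gives
t_c = ln[(k_2/k_1)(1 − D₀(k_2−k_1)/(k_1 L₀))] / (k_2−k_1).
Here k_2−k_1 = 0.4520 d⁻¹ and 1 − D₀(k_2−k_1)/(k_1 L₀) = 1 − 0.987×0.4520/(0.132×44.9) = 0.9247, so
t_c = ln(4.424 × 0.9247) / 0.4520 = 1.409 / 0.4520 = 3.117 d.
L(t_c) = L₀ e^(−k_1 t_c) = 44.9 × 0.6627 = 29.76 mg/L, and at the critical point k_2 D_c = k_1 L, so D_c = (0.132/0.584) × 29.76 = 6.726 mg/L.
Minimum DO = C_s − D_c = 10.9 − 6.726 = 4.174 mg/L.
x_c = v t_c = 0.494 m/s × 3.117 d × 86400 s/d = 133000 m ≈ 133 km.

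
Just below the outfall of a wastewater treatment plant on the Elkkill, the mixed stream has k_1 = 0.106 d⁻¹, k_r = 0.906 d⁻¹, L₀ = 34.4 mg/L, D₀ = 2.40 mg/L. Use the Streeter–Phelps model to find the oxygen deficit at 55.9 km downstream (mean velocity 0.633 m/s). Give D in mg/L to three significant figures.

Travel time t = x/v = 55.9 km / (0.633 m/s) = 55900 m / 0.633 m/s = 88310 s = 1.022 d.
k_1 L₀/(k_r−k_1) = 0.106×34.4/(0.906−0.106) = 3.646/0.8000 = 4.558 mg/L.
e^(−k_1 t) = e^(−0.106×1.022) = 0.8973; e^(−k_r t) = e^(−0.906×1.022) = 0.3961.
D = 4.558 × (0.8973 − 0.3961) + 2.40 × 0.3961 = 2.284 + 0.9507 = 3.235 mg/L.

D ≈ 3.24 mg/L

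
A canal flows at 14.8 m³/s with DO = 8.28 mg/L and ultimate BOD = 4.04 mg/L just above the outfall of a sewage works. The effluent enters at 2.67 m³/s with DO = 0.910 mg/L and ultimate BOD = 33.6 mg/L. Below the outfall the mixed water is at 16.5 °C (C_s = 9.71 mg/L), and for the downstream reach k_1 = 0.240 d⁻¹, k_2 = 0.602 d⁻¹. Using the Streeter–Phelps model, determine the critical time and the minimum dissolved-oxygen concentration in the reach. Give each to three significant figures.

t_c ≈ 0.886 d; minimum DO ≈ 6.95 mg/L

Mixed DO = (14.8×8.28 + 2.67×0.910)/(14.8+2.67) = 125.0/17.47 = 7.154 mg/L.
Mixed L₀ = (14.8×4.04 + 2.67×33.6)/(17.47) = 149.5/17.47 = 8.558 mg/L.
Initial deficit D₀ = C_s − DO₀ = 9.71 − 7.154 = 2.556 mg/L.
t_c = (1/0.3620) ln[(0.602/0.240)(1 − 2.556×0.3620/(0.240×8.558))] = 2.762 × ln(1.378) = 0.8860 d.
D_c = (0.240/0.602) × 8.558 × e^(−0.240×0.8860) = 0.3987 × 8.558 × 0.8084 = 2.758 mg/L.
Minimum DO = 9.71 − 2.758 = 6.952 mg/L.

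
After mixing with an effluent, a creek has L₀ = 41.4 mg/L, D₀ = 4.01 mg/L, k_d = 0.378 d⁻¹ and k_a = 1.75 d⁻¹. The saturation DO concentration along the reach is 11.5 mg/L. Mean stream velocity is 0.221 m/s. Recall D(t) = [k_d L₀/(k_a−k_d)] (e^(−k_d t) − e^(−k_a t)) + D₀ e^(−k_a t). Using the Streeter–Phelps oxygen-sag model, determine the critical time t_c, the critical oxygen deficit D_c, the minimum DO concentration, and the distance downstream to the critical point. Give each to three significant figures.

At the critical point dD/dt = 0, so k_d L₀ e^(−k_d t) = k_a D. Substituting D(t) from the Streeter–Phelps equation and solving for t gives
t_c = ln[(k_a/k_d)(1 − D₀(k_a−k_d)/(k_d L₀))] / (k_a−k_d).
Here k_a−k_d = 1.372 d⁻¹ and 1 − D₀(k_a−k_d)/(k_d L₀) = 1 − 4.01×1.372/(0.378×41.4) = 0.6484, so
t_c = ln(4.630 × 0.6484) / 1.372 = 1.099 / 1.372 = 0.8012 d.
L(t_c) = L₀ e^(−k_d t_c) = 41.4 × 0.7387 = 30.58 mg/L, and at the critical point k_a D_c = k_d L, so D_c = (0.378/1.75) × 30.58 = 6.606 mg/L.
Minimum DO = C_s − D_c = 11.5 − 6.606 = 4.894 mg/L.
x_c = v t_c = 0.221 m/s × 0.8012 d × 86400 s/d = 15300 m ≈ 15.3 km.

t_c ≈ 0.801 d; D_c ≈ 6.61 mg/L; min DO ≈ 4.89 mg/L; x_c ≈ 15.3 km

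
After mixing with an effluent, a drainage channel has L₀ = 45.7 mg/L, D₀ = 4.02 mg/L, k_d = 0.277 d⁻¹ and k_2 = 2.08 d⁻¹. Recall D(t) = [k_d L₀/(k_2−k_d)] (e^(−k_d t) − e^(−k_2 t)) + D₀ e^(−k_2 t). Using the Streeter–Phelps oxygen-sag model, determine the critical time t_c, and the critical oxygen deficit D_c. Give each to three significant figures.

t_c ≈ 0.647 d; D_c ≈ 5.09 mg/L

With k_2/k_d = 7.509 and 1 − D₀(k_2−k_d)/(k_d L₀) = 0.4274,
t_c = ln(7.509 × 0.4274) / (2.08 − 0.277) = ln(3.210) / 1.803 = 1.166/1.803 = 0.6468 d.
D_c = (k_d/k_2) L₀ e^(−k_d t_c) = (0.277/2.08) × 45.7 × e^(−0.277×0.6468) = 0.1332 × 45.7 × 0.8360 = 5.088 mg/L.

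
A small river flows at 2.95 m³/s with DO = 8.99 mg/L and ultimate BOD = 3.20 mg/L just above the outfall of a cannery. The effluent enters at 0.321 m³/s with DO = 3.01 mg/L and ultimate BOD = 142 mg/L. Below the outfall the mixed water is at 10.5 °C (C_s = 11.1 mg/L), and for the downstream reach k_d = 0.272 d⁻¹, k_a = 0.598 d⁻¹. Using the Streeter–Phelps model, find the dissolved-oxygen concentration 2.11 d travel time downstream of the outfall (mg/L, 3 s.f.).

DO ≈ 6.40 mg/L

Mixed DO = (2.95×8.99 + 0.321×3.01)/(2.95+0.321) = 27.49/3.271 = 8.403 mg/L.
Mixed L₀ = (2.95×3.20 + 0.321×142)/(3.271) = 55.02/3.271 = 16.82 mg/L.
Initial deficit D₀ = C_s − DO₀ = 11.1 − 8.403 = 2.697 mg/L.
D(2.11) = [0.272×16.82/(0.598−0.272)](e^(−0.272×2.11) − e^(−0.598×2.11)) + 2.697 e^(−0.598×2.11)
= 14.03 × (0.5633 − 0.2831) + 2.697 × 0.2831 = 4.696 mg/L.
DO = 11.1 − 4.696 = 6.404 mg/L.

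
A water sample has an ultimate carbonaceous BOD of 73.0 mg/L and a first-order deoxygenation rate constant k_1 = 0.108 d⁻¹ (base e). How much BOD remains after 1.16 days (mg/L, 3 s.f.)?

L_t = L₀ e^(−k_1 t) = 73.0 × e^(−0.108×1.16) = 73.0 × 0.8822 = 64.40 mg/L.

L ≈ 64.4 mg/L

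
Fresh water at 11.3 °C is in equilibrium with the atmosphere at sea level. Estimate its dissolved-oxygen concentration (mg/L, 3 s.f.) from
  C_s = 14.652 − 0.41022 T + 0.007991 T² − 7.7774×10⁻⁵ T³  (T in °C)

C_s = 14.652 − 0.41022×11.3 + 0.007991×11.3² − 7.7774×10⁻⁵×11.3³ = 10.92 mg/L.

C_s ≈ 10.9 mg/L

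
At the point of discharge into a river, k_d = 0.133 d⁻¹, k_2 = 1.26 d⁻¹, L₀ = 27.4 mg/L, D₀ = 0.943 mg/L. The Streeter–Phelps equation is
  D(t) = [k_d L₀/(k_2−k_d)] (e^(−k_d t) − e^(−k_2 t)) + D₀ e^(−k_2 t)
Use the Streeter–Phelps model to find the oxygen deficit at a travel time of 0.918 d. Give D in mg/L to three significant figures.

D ≈ 2.14 mg/L

k_d L₀/(k_2−k_d) = 0.133×27.4/(1.26−0.133) = 3.644/1.127 = 3.234 mg/L.
e^(−k_d t) = e^(−0.133×0.9180) = 0.8851; e^(−k_2 t) = e^(−1.26×0.9180) = 0.3145.
D = 3.234 × (0.8851 − 0.3145) + 0.943 × 0.3145 = 1.845 + 0.2966 = 2.141 mg/L.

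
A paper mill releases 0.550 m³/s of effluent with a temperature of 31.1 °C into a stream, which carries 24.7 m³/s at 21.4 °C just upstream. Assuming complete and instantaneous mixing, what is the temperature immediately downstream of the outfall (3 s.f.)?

21.6 °C

Flow-weighted mixing: C = (Q_r C_r + Q_w C_w)/(Q_r + Q_w)
= (24.7×21.4 + 0.550×31.1)/(24.7 + 0.550) = 545.7/25.25 = 21.61 °C.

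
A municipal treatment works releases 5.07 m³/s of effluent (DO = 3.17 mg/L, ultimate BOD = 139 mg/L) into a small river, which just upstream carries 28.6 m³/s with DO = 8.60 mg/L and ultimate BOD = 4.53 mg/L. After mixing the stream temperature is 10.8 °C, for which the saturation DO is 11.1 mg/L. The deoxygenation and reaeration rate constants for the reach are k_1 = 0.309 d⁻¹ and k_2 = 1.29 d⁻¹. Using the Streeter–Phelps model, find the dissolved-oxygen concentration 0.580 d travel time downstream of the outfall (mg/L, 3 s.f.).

DO ≈ 6.70 mg/L

Mixed DO = (28.6×8.60 + 5.07×3.17)/(28.6+5.07) = 262.0/33.67 = 7.782 mg/L.
Mixed L₀ = (28.6×4.53 + 5.07×139)/(33.67) = 834.3/33.67 = 24.78 mg/L.
Initial deficit D₀ = C_s − DO₀ = 11.1 − 7.782 = 3.318 mg/L.
D(0.580) = [0.309×24.78/(1.29−0.309)](e^(−0.309×0.580) − e^(−1.29×0.580)) + 3.318 e^(−1.29×0.580)
= 7.805 × (0.8359 − 0.4732) + 3.318 × 0.4732 = 4.401 mg/L.
DO = 11.1 − 4.401 = 6.699 mg/L.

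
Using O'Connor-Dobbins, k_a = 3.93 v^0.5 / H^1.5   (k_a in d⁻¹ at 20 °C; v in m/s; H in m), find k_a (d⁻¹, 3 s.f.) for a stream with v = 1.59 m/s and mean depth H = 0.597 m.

k_a = 3.93 × 1.59^0.5 / 0.597^1.5 = 3.93 × 1.261 / 0.4613 = 10.74 d⁻¹.

k_a ≈ 10.7 d⁻¹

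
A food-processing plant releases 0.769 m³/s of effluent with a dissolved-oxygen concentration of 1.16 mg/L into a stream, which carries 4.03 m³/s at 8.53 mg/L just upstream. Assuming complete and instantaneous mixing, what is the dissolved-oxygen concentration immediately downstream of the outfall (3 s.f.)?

7.35 mg/L

Flow-weighted mixing: C = (Q_r C_r + Q_w C_w)/(Q_r + Q_w)
= (4.03×8.53 + 0.769×1.16)/(4.03 + 0.769) = 35.27/4.799 = 7.349 mg/L.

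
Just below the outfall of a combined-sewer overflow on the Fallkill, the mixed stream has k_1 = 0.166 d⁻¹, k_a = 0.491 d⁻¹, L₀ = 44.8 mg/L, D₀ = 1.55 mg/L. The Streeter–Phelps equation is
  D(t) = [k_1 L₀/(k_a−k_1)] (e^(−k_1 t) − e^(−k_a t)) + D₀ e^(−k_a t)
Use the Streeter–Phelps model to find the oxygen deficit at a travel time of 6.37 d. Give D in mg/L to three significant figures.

k_1 L₀/(k_a−k_1) = 0.166×44.8/(0.491−0.166) = 7.437/0.3250 = 22.88 mg/L.
e^(−k_1 t) = e^(−0.166×6.370) = 0.3474; e^(−k_a t) = e^(−0.491×6.370) = 0.04382.
D = 22.88 × (0.3474 − 0.04382) + 1.55 × 0.04382 = 6.946 + 0.06792 = 7.013 mg/L.

D ≈ 7.01 mg/L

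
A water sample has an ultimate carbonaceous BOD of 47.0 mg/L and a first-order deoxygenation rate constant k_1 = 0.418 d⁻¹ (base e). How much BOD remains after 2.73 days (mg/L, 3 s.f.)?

L ≈ 15.0 mg/L

L_t = L₀ e^(−k_1 t) = 47.0 × e^(−0.418×2.73) = 47.0 × 0.3195 = 15.01 mg/L.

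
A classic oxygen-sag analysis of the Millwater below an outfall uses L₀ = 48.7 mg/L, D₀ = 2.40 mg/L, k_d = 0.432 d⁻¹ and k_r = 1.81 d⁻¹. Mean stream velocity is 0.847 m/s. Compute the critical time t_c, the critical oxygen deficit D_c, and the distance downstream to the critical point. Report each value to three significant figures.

t_c = [1/(k_r−k_d)] ln[(k_r/k_d)(1 − D₀(k_r−k_d)/(k_d L₀))]
= [1/(1.81−0.432)] ln[(1.81/0.432)(1 − 2.40×1.378/(0.432×48.7))]
= (1/1.378) ln[4.190 × 0.8428] = 0.7257 × ln(3.531) = 0.7257 × 1.262 = 0.9156 d.
D_c = (k_d/k_r) L₀ e^(−k_d t_c) = (0.432/1.81) × 48.7 × e^(−0.432×0.9156) = 0.2387 × 48.7 × 0.6733 = 7.826 mg/L.
x_c = v t_c = 0.847 m/s × 0.9156 d × 86400 s/d = 67000 m ≈ 67.0 km.

t_c ≈ 0.916 d; D_c ≈ 7.83 mg/L; x_c ≈ 67.0 km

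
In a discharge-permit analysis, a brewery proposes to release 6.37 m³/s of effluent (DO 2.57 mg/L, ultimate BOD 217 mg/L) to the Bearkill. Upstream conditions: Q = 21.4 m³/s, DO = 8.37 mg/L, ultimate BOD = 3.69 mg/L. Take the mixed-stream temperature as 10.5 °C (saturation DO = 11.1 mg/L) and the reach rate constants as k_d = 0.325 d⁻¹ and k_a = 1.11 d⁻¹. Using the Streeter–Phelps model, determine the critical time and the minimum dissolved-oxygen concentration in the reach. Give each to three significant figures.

t_c ≈ 1.30 d; minimum DO ≈ 1.01 mg/L

Mixed DO = (21.4×8.37 + 6.37×2.57)/(21.4+6.37) = 195.5/27.77 = 7.040 mg/L.
Mixed L₀ = (21.4×3.69 + 6.37×217)/(27.77) = 1461/27.77 = 52.62 mg/L.
Initial deficit D₀ = C_s − DO₀ = 11.1 − 7.040 = 4.060 mg/L.
t_c = (1/0.7850) ln[(1.11/0.325)(1 − 4.060×0.7850/(0.325×52.62))] = 1.274 × ln(2.779) = 1.302 d.
D_c = (0.325/1.11) × 52.62 × e^(−0.325×1.302) = 0.2928 × 52.62 × 0.6550 = 10.09 mg/L.
Minimum DO = 11.1 − 10.09 = 1.009 mg/L.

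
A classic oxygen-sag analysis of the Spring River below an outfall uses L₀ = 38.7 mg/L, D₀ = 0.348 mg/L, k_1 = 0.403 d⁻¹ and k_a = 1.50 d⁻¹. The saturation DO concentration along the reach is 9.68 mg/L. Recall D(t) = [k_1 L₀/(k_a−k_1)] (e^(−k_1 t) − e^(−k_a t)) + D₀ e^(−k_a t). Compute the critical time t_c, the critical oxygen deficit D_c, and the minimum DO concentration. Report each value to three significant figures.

t_c = [1/(k_a−k_1)] ln[(k_a/k_1)(1 − D₀(k_a−k_1)/(k_1 L₀))]
= [1/(1.50−0.403)] ln[(1.50/0.403)(1 − 0.348×1.097/(0.403×38.7))]
= (1/1.097) ln[3.722 × 0.9755] = 0.9116 × ln(3.631) = 0.9116 × 1.290 = 1.175 d.
L(t_c) = L₀ e^(−k_1 t_c) = 38.7 × 0.6227 = 24.10 mg/L, and at the critical point k_a D_c = k_1 L, so D_c = (0.403/1.50) × 24.10 = 6.474 mg/L.
Minimum DO = C_s − D_c = 9.68 − 6.474 = 3.206 mg/L.

t_c ≈ 1.18 d; D_c ≈ 6.47 mg/L; min DO ≈ 3.21 mg/L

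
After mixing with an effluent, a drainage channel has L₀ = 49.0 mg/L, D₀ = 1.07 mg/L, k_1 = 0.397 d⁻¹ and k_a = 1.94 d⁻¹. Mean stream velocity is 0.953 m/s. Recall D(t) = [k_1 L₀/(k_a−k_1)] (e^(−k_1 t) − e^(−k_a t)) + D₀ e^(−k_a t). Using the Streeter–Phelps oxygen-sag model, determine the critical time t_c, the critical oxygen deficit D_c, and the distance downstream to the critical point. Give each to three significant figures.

t_c = [1/(k_a−k_1)] ln[(k_a/k_1)(1 − D₀(k_a−k_1)/(k_1 L₀))]
= [1/(1.94−0.397)] ln[(1.94/0.397)(1 − 1.07×1.543/(0.397×49.0))]
= (1/1.543) ln[4.887 × 0.9151] = 0.6481 × ln(4.472) = 0.6481 × 1.498 = 0.9707 d.
L(t_c) = L₀ e^(−k_1 t_c) = 49.0 × 0.6802 = 33.33 mg/L, and at the critical point k_a D_c = k_1 L, so D_c = (0.397/1.94) × 33.33 = 6.821 mg/L.
x_c = v t_c = 0.953 m/s × 0.9707 d × 86400 s/d = 79930 m ≈ 79.9 km.

t_c ≈ 0.971 d; D_c ≈ 6.82 mg/L; x_c ≈ 79.9 km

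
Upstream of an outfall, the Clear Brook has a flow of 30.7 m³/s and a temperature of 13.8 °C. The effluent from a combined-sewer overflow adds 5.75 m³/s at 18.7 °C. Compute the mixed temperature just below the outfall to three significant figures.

Flow-weighted mixing: C = (Q_r C_r + Q_w C_w)/(Q_r + Q_w)
= (30.7×13.8 + 5.75×18.7)/(30.7 + 5.75) = 531.2/36.45 = 14.57 °C.

14.6 °C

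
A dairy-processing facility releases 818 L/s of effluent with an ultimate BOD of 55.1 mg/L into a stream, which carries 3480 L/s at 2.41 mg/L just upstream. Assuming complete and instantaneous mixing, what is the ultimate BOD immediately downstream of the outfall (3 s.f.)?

Flow-weighted mixing: C = (Q_r C_r + Q_w C_w)/(Q_r + Q_w)
= (3480×2.41 + 818×55.1)/(3480 + 818) = 53460/4298 = 12.44 mg/L.

12.4 mg/L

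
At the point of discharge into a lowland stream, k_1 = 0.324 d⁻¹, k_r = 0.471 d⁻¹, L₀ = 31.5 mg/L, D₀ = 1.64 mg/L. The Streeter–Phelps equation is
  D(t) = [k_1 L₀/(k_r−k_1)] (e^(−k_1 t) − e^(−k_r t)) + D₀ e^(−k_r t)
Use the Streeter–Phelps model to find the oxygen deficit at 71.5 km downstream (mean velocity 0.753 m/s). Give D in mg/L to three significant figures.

D ≈ 8.23 mg/L

Travel time t = x/v = 71.5 km / (0.753 m/s) = 71500 m / 0.753 m/s = 94950 s = 1.099 d.
k_1 L₀/(k_r−k_1) = 0.324×31.5/(0.471−0.324) = 10.21/0.1470 = 69.43 mg/L.
e^(−k_1 t) = e^(−0.324×1.099) = 0.7004; e^(−k_r t) = e^(−0.471×1.099) = 0.5959.
D = 69.43 × (0.7004 − 0.5959) + 1.64 × 0.5959 = 7.254 + 0.9773 = 8.232 mg/L.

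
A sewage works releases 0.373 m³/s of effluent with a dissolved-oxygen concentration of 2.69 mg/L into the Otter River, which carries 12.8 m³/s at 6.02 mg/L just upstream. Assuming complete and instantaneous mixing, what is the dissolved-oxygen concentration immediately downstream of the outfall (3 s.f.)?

5.93 mg/L

Flow-weighted mixing: C = (Q_r C_r + Q_w C_w)/(Q_r + Q_w)
= (12.8×6.02 + 0.373×2.69)/(12.8 + 0.373) = 78.06/13.17 = 5.926 mg/L.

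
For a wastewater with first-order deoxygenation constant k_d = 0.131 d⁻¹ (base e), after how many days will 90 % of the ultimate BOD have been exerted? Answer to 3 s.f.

t ≈ 17.6 d

y/L₀ = 1 − e^(−k_d t) = 0.90 ⇒ e^(−k_d t) = 0.100
t = −ln(0.100) / 0.131 = 2.303 / 0.131 = 17.58 d.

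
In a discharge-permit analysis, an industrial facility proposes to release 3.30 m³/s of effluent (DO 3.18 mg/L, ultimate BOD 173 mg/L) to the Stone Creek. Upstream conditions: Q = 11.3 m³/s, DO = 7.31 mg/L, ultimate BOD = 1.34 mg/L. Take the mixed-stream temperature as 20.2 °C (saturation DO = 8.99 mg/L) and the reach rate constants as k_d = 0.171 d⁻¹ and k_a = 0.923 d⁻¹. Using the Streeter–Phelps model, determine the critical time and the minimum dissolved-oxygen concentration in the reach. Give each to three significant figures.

t_c ≈ 1.79 d; minimum DO ≈ 3.52 mg/L

Mixed DO = (11.3×7.31 + 3.30×3.18)/(11.3+3.30) = 93.10/14.60 = 6.377 mg/L.
Mixed L₀ = (11.3×1.34 + 3.30×173)/(14.60) = 586.0/14.60 = 40.14 mg/L.
Initial deficit D₀ = C_s − DO₀ = 8.99 − 6.377 = 2.613 mg/L.
t_c = (1/0.7520) ln[(0.923/0.171)(1 − 2.613×0.7520/(0.171×40.14))] = 1.330 × ln(3.852) = 1.793 d.
D_c = (0.171/0.923) × 40.14 × e^(−0.171×1.793) = 0.1853 × 40.14 × 0.7359 = 5.472 mg/L.
Minimum DO = 8.99 − 5.472 = 3.518 mg/L.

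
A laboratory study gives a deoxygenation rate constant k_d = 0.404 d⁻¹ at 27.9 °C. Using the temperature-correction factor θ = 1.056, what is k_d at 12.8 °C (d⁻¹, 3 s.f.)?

k_d(T₂) = k_d(T₁) · θ^(T₂−T₁) = 0.404 × 1.056^(12.8−27.9)
= 0.404 × 1.056^-15.1 = 0.404 × 0.4392 = 0.1774 d⁻¹.

k_d ≈ 0.177 d⁻¹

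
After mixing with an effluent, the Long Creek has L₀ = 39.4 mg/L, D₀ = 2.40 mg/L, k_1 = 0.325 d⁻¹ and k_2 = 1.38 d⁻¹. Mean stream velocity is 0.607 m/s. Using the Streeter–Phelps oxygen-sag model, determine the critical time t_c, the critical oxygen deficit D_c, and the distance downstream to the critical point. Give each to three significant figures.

t_c ≈ 1.16 d; D_c ≈ 6.36 mg/L; x_c ≈ 60.9 km

t_c = [1/(k_2−k_1)] ln[(k_2/k_1)(1 − D₀(k_2−k_1)/(k_1 L₀))]
= [1/(1.38−0.325)] ln[(1.38/0.325)(1 − 2.40×1.055/(0.325×39.4))]
= (1/1.055) ln[4.246 × 0.8023] = 0.9479 × ln(3.407) = 0.9479 × 1.226 = 1.162 d.
L(t_c) = L₀ e^(−k_1 t_c) = 39.4 × 0.6855 = 27.01 mg/L, and at the critical point k_2 D_c = k_1 L, so D_c = (0.325/1.38) × 27.01 = 6.361 mg/L.
x_c = v t_c = 0.607 m/s × 1.162 d × 86400 s/d = 60930 m ≈ 60.9 km.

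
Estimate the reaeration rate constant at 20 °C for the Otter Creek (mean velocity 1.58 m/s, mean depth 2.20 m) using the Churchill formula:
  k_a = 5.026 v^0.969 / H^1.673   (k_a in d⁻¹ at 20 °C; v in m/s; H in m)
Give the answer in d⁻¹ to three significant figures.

k_a ≈ 2.09 d⁻¹

k_a = 5.026 × 1.58^0.969 / 2.20^1.673 = 5.026 × 1.558 / 3.740 = 2.093 d⁻¹.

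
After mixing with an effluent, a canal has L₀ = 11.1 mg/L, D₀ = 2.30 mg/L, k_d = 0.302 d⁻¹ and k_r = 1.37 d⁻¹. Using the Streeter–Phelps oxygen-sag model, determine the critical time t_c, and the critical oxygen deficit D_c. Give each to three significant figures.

At the critical point dD/dt = 0, so k_d L₀ e^(−k_d t) = k_r D. Substituting D(t) from the Streeter–Phelps equation and solving for t gives
t_c = ln[(k_r/k_d)(1 − D₀(k_r−k_d)/(k_d L₀))] / (k_r−k_d).
Here k_r−k_d = 1.068 d⁻¹ and 1 − D₀(k_r−k_d)/(k_d L₀) = 1 − 2.30×1.068/(0.302×11.1) = 0.2672, so
t_c = ln(4.536 × 0.2672) / 1.068 = 0.1925 / 1.068 = 0.1802 d.
L(t_c) = L₀ e^(−k_d t_c) = 11.1 × 0.9470 = 10.51 mg/L, and at the critical point k_r D_c = k_d L, so D_c = (0.302/1.37) × 10.51 = 2.317 mg/L.

t_c ≈ 0.180 d; D_c ≈ 2.32 mg/L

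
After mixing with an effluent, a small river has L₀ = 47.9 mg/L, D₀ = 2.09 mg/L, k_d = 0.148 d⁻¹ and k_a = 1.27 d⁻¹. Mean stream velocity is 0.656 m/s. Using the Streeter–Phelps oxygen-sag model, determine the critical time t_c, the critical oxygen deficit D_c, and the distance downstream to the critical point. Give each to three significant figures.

With k_a/k_d = 8.581 and 1 − D₀(k_a−k_d)/(k_d L₀) = 0.6692,
t_c = ln(8.581 × 0.6692) / (1.27 − 0.148) = ln(5.743) / 1.122 = 1.748/1.122 = 1.558 d.
D_c = (k_d/k_a) L₀ e^(−k_d t_c) = (0.148/1.27) × 47.9 × e^(−0.148×1.558) = 0.1165 × 47.9 × 0.7941 = 4.433 mg/L.
x_c = v t_c = 0.656 m/s × 1.558 d × 86400 s/d = 88300 m ≈ 88.3 km.

t_c ≈ 1.56 d; D_c ≈ 4.43 mg/L; x_c ≈ 88.3 km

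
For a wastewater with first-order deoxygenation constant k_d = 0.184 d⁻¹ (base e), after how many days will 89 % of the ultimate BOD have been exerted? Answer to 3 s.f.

t ≈ 12.0 d

y/L₀ = 1 − e^(−k_d t) = 0.89 ⇒ e^(−k_d t) = 0.110
t = −ln(0.110) / 0.184 = 2.207 / 0.184 = 12.00 d.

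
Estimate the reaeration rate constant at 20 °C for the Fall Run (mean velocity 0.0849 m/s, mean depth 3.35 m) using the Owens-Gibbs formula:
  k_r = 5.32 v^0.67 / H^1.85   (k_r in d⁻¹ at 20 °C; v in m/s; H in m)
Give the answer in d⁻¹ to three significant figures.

k_r ≈ 0.109 d⁻¹

k_r = 5.32 × 0.0849^0.67 / 3.35^1.85 = 5.32 × 0.1916 / 9.361 = 0.1089 d⁻¹.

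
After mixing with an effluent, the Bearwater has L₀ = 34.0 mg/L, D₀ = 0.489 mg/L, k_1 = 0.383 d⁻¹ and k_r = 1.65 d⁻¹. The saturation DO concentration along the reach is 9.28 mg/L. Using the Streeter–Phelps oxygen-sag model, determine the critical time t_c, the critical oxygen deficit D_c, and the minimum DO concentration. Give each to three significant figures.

With k_r/k_1 = 4.308 and 1 − D₀(k_r−k_1)/(k_1 L₀) = 0.9524,
t_c = ln(4.308 × 0.9524) / (1.65 − 0.383) = ln(4.103) / 1.267 = 1.412/1.267 = 1.114 d.
D_c = (k_1/k_r) L₀ e^(−k_1 t_c) = (0.383/1.65) × 34.0 × e^(−0.383×1.114) = 0.2321 × 34.0 × 0.6526 = 5.151 mg/L.
Minimum DO = C_s − D_c = 9.28 − 5.151 = 4.129 mg/L.

t_c ≈ 1.11 d; D_c ≈ 5.15 mg/L; min DO ≈ 4.13 mg/L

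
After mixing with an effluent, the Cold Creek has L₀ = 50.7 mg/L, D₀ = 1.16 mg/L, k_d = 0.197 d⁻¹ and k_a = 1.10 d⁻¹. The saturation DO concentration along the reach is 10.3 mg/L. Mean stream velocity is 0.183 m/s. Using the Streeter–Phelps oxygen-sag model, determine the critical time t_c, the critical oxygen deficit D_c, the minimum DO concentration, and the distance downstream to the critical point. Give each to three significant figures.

t_c ≈ 1.78 d; D_c ≈ 6.39 mg/L; min DO ≈ 3.91 mg/L; x_c ≈ 28.2 km

t_c = [1/(k_a−k_d)] ln[(k_a/k_d)(1 − D₀(k_a−k_d)/(k_d L₀))]
= [1/(1.10−0.197)] ln[(1.10/0.197)(1 − 1.16×0.9030/(0.197×50.7))]
= (1/0.9030) ln[5.584 × 0.8951] = 1.107 × ln(4.998) = 1.107 × 1.609 = 1.782 d.
D_c = (k_d/k_a) L₀ e^(−k_d t_c) = (0.197/1.10) × 50.7 × e^(−0.197×1.782) = 0.1791 × 50.7 × 0.7040 = 6.392 mg/L.
Minimum DO = C_s − D_c = 10.3 − 6.392 = 3.908 mg/L.
x_c = v t_c = 0.183 m/s × 1.782 d × 86400 s/d = 28170 m ≈ 28.2 km.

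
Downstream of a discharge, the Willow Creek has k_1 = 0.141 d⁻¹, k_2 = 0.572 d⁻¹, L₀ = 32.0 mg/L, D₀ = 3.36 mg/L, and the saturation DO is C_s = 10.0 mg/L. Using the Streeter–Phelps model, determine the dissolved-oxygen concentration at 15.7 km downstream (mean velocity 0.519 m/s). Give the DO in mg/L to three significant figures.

Travel time t = x/v = 15.7 km / (0.519 m/s) = 15700 m / 0.519 m/s = 30250 s = 0.3501 d.
k_1 L₀/(k_2−k_1) = 0.141×32.0/(0.572−0.141) = 4.512/0.4310 = 10.47 mg/L.
e^(−k_1 t) = e^(−0.141×0.3501) = 0.9518; e^(−k_2 t) = e^(−0.572×0.3501) = 0.8185.
D = 10.47 × (0.9518 − 0.8185) + 3.36 × 0.8185 = 1.396 + 2.750 = 4.146 mg/L.
DO = C_s − D = 10.0 − 4.146 = 5.854 mg/L.

DO ≈ 5.85 mg/L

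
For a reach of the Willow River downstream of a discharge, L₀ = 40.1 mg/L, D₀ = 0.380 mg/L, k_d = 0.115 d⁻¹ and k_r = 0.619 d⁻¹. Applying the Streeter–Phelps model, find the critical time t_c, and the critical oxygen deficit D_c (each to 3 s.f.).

At the critical point dD/dt = 0, so k_d L₀ e^(−k_d t) = k_r D. Substituting D(t) from the Streeter–Phelps equation and solving for t gives
t_c = ln[(k_r/k_d)(1 − D₀(k_r−k_d)/(k_d L₀))] / (k_r−k_d).
Here k_r−k_d = 0.5040 d⁻¹ and 1 − D₀(k_r−k_d)/(k_d L₀) = 1 − 0.380×0.5040/(0.115×40.1) = 0.9585, so
t_c = ln(5.383 × 0.9585) / 0.5040 = 1.641 / 0.5040 = 3.255 d.
D_c = (k_d/k_r) L₀ e^(−k_d t_c) = (0.115/0.619) × 40.1 × e^(−0.115×3.255) = 0.1858 × 40.1 × 0.6877 = 5.123 mg/L.

t_c ≈ 3.26 d; D_c ≈ 5.12 mg/L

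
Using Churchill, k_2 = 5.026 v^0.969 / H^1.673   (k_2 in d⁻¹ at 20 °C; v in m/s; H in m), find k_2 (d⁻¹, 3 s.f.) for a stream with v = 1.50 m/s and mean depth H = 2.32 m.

k_2 ≈ 1.82 d⁻¹

k_2 = 5.026 × 1.50^0.969 / 2.32^1.673 = 5.026 × 1.481 / 4.088 = 1.821 d⁻¹.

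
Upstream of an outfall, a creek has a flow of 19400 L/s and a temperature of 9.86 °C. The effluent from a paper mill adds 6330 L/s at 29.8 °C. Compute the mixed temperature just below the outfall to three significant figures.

14.8 °C

Flow-weighted mixing: C = (Q_r C_r + Q_w C_w)/(Q_r + Q_w)
= (19400×9.86 + 6330×29.8)/(19400 + 6330) = 379900/25730 = 14.77 °C.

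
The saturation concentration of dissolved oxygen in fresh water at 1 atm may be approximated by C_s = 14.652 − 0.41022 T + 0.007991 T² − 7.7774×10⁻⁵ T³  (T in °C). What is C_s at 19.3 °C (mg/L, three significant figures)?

C_s = 14.652 − 0.41022×19.3 + 0.007991×19.3² − 7.7774×10⁻⁵×19.3³ = 9.152 mg/L.

C_s ≈ 9.15 mg/L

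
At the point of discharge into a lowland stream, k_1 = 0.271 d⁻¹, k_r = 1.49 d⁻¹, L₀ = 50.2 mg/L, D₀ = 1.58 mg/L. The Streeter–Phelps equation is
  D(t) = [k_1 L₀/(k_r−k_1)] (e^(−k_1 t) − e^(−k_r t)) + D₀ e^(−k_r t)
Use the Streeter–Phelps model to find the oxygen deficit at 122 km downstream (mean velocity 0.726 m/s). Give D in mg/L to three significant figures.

Travel time t = x/v = 122 km / (0.726 m/s) = 122000 m / 0.726 m/s = 168000 s = 1.945 d.
k_1 L₀/(k_r−k_1) = 0.271×50.2/(1.49−0.271) = 13.60/1.219 = 11.16 mg/L.
e^(−k_1 t) = e^(−0.271×1.945) = 0.5903; e^(−k_r t) = e^(−1.49×1.945) = 0.05513.
D = 11.16 × (0.5903 − 0.05513) + 1.58 × 0.05513 = 5.973 + 0.08711 = 6.060 mg/L.

D ≈ 6.06 mg/L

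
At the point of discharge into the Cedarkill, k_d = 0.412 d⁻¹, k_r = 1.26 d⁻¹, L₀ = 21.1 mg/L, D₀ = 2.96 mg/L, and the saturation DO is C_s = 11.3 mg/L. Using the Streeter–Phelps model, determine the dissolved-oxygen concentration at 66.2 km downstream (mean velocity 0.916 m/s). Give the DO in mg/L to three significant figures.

Travel time t = x/v = 66.2 km / (0.916 m/s) = 66200 m / 0.916 m/s = 72270 s = 0.8365 d.
k_d L₀/(k_r−k_d) = 0.412×21.1/(1.26−0.412) = 8.693/0.8480 = 10.25 mg/L.
e^(−k_d t) = e^(−0.412×0.8365) = 0.7085; e^(−k_r t) = e^(−1.26×0.8365) = 0.3486.
D = 10.25 × (0.7085 − 0.3486) + 2.96 × 0.3486 = 3.690 + 1.032 = 4.722 mg/L.
DO = C_s − D = 11.3 − 4.722 = 6.578 mg/L.

DO ≈ 6.58 mg/L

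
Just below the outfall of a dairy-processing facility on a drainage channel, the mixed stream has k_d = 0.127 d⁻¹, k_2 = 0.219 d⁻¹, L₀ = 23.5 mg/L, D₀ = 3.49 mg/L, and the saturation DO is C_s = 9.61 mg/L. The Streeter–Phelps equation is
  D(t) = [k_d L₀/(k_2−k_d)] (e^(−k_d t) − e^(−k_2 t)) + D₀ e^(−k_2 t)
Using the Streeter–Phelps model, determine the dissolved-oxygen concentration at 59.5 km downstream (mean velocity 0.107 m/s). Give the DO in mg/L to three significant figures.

DO ≈ 2.36 mg/L

Travel time t = x/v = 59.5 km / (0.107 m/s) = 59500 m / 0.107 m/s = 556100 s = 6.436 d.
k_d L₀/(k_2−k_d) = 0.127×23.5/(0.219−0.127) = 2.985/0.09200 = 32.44 mg/L.
e^(−k_d t) = e^(−0.127×6.436) = 0.4416; e^(−k_2 t) = e^(−0.219×6.436) = 0.2443.
D = 32.44 × (0.4416 − 0.2443) + 3.49 × 0.2443 = 6.401 + 0.8525 = 7.254 mg/L.
DO = C_s − D = 9.61 − 7.254 = 2.356 mg/L.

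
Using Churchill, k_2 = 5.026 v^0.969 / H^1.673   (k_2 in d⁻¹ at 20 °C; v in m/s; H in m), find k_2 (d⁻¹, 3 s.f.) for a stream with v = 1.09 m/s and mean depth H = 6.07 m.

k_2 = 5.026 × 1.09^0.969 / 6.07^1.673 = 5.026 × 1.087 / 20.43 = 0.2674 d⁻¹.

k_2 ≈ 0.267 d⁻¹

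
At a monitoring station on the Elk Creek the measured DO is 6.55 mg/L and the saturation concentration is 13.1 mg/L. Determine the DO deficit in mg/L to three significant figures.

D ≈ 6.55 mg/L

D = C_s − C = 13.1 − 6.55 = 6.55 mg/L.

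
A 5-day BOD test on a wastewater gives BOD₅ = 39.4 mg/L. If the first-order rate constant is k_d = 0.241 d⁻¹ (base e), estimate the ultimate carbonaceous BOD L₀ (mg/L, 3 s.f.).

L₀ ≈ 56.3 mg/L

BOD₅ = L₀(1 − e^(−5k_d)) ⇒ L₀ = BOD₅ / (1 − e^(−5×0.241))
= 39.4 / (1 − 0.2997) = 39.4 / 0.7003 = 56.26 mg/L.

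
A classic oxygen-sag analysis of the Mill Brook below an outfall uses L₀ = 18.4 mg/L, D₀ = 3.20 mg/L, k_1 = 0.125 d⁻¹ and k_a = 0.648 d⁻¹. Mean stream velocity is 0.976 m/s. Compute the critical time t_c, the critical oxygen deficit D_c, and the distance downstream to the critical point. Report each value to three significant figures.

t_c = [1/(k_a−k_1)] ln[(k_a/k_1)(1 − D₀(k_a−k_1)/(k_1 L₀))]
= [1/(0.648−0.125)] ln[(0.648/0.125)(1 − 3.20×0.5230/(0.125×18.4))]
= (1/0.5230) ln[5.184 × 0.2723] = 1.912 × ln(1.412) = 1.912 × 0.3449 = 0.6595 d.
L(t_c) = L₀ e^(−k_1 t_c) = 18.4 × 0.9209 = 16.94 mg/L, and at the critical point k_a D_c = k_1 L, so D_c = (0.125/0.648) × 16.94 = 3.269 mg/L.
x_c = v t_c = 0.976 m/s × 0.6595 d × 86400 s/d = 55610 m ≈ 55.6 km.

t_c ≈ 0.659 d; D_c ≈ 3.27 mg/L; x_c ≈ 55.6 km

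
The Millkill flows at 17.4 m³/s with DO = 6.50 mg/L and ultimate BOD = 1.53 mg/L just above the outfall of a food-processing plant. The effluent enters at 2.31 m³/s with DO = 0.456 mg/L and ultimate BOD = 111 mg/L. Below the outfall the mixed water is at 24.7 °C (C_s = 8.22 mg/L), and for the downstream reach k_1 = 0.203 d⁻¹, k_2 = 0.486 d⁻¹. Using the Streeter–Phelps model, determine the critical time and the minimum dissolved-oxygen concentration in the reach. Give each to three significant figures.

t_c ≈ 2.13 d; minimum DO ≈ 4.33 mg/L

Mixed DO = (17.4×6.50 + 2.31×0.456)/(17.4+2.31) = 114.2/19.71 = 5.792 mg/L.
Mixed L₀ = (17.4×1.53 + 2.31×111)/(19.71) = 283.0/19.71 = 14.36 mg/L.
Initial deficit D₀ = C_s − DO₀ = 8.22 − 5.792 = 2.428 mg/L.
t_c = (1/0.2830) ln[(0.486/0.203)(1 − 2.428×0.2830/(0.203×14.36))] = 3.534 × ln(1.830) = 2.135 d.
D_c = (0.203/0.486) × 14.36 × e^(−0.203×2.135) = 0.4177 × 14.36 × 0.6483 = 3.889 mg/L.
Minimum DO = 8.22 − 3.889 = 4.331 mg/L.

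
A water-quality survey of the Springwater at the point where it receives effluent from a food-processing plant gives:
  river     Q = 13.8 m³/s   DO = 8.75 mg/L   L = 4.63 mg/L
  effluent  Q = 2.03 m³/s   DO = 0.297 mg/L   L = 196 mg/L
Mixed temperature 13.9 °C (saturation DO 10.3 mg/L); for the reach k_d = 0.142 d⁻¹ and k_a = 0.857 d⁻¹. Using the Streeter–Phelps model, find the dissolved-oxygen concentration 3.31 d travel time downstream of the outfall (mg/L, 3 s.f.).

DO ≈ 6.86 mg/L

Mixed DO = (13.8×8.75 + 2.03×0.297)/(13.8+2.03) = 121.4/15.83 = 7.666 mg/L.
Mixed L₀ = (13.8×4.63 + 2.03×196)/(15.83) = 461.8/15.83 = 29.17 mg/L.
Initial deficit D₀ = C_s − DO₀ = 10.3 − 7.666 = 2.634 mg/L.
D(3.31) = [0.142×29.17/(0.857−0.142)](e^(−0.142×3.31) − e^(−0.857×3.31)) + 2.634 e^(−0.857×3.31)
= 5.793 × (0.6250 − 0.05862) + 2.634 × 0.05862 = 3.436 mg/L.
DO = 10.3 − 3.436 = 6.864 mg/L.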